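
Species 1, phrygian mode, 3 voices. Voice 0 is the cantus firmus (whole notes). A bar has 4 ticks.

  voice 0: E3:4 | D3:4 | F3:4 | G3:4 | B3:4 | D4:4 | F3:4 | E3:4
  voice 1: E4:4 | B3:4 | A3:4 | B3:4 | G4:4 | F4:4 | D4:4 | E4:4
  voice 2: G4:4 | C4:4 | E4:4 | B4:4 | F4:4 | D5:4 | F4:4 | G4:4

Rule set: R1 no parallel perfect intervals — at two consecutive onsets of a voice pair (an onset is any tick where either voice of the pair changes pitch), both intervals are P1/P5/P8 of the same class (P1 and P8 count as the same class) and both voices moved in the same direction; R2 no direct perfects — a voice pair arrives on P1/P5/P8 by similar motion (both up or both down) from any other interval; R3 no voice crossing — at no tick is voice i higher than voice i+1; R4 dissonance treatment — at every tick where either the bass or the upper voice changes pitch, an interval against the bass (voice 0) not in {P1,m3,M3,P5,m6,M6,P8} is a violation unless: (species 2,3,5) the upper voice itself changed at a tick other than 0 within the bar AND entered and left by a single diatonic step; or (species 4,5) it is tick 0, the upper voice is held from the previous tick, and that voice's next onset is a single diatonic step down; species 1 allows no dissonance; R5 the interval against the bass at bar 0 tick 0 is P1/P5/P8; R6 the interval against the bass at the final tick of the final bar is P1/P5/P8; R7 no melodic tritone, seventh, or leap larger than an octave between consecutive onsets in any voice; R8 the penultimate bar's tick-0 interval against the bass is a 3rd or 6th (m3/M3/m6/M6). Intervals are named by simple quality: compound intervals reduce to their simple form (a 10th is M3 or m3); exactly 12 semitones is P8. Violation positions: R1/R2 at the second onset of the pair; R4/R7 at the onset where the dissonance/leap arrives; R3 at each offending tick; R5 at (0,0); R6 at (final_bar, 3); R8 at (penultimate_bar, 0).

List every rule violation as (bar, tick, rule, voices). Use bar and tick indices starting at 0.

(0, 0, R5, (0, 2))
(1, 0, R4, (0, 2))
(2, 0, R4, (0, 2))
(3, 0, R2, (1, 2))
(4, 0, R3, (1, 2))
(4, 0, R4, (0, 2))
(4, 0, R7, (2,))
(4, 1, R3, (1, 2))
(4, 2, R3, (1, 2))
(4, 3, R3, (1, 2))
(5, 0, R2, (0, 2))
(6, 0, R1, (0, 2))
(6, 0, R8, (0, 2))
(7, 3, R6, (0, 2))

bar 0: v0=E3 v1=E4 v2=G4 downbeat m3
bar 1: v0=D3 v1=B3 v2=C4 downbeat m7
bar 2: v0=F3 v1=A3 v2=E4 downbeat M7
bar 3: v0=G3 v1=B3 v2=B4 downbeat M3
bar 4: v0=B3 v1=G4 v2=F4 downbeat TT
bar 5: v0=D4 v1=F4 v2=D5 downbeat P8
bar 6: v0=F3 v1=D4 v2=F4 downbeat P8
bar 7: v0=E3 v1=E4 v2=G4 downbeat m3
  -> R5 @ bar 0 tick 0 v(0, 2): opens on m3
  -> R4 @ bar 1 tick 0 v(0, 2): D3/C4 m7 untreated
  -> R4 @ bar 2 tick 0 v(0, 2): F3/E4 M7 untreated
  -> R2 @ bar 3 tick 0 v(1, 2): A3/E4 P5 -> B3/B4 P8 similar
  -> R3 @ bar 4 tick 0 v(1, 2): G4 above F4
  -> R4 @ bar 4 tick 0 v(0, 2): B3/F4 TT untreated
  -> R7 @ bar 4 tick 0 v(2,): B4->F4 leap 6st
  -> R3 @ bar 4 tick 1 v(1, 2): G4 above F4
  -> R3 @ bar 4 tick 2 v(1, 2): G4 above F4
  -> R3 @ bar 4 tick 3 v(1, 2): G4 above F4
  -> R2 @ bar 5 tick 0 v(0, 2): B3/F4 TT -> D4/D5 P8 similar
  -> R1 @ bar 6 tick 0 v(0, 2): D4/D5 P8 -> F3/F4 P8 similar
  -> R8 @ bar 6 tick 0 v(0, 2): penult P8 not 3rd/6th
  -> R6 @ bar 7 tick 3 v(0, 2): closes on m3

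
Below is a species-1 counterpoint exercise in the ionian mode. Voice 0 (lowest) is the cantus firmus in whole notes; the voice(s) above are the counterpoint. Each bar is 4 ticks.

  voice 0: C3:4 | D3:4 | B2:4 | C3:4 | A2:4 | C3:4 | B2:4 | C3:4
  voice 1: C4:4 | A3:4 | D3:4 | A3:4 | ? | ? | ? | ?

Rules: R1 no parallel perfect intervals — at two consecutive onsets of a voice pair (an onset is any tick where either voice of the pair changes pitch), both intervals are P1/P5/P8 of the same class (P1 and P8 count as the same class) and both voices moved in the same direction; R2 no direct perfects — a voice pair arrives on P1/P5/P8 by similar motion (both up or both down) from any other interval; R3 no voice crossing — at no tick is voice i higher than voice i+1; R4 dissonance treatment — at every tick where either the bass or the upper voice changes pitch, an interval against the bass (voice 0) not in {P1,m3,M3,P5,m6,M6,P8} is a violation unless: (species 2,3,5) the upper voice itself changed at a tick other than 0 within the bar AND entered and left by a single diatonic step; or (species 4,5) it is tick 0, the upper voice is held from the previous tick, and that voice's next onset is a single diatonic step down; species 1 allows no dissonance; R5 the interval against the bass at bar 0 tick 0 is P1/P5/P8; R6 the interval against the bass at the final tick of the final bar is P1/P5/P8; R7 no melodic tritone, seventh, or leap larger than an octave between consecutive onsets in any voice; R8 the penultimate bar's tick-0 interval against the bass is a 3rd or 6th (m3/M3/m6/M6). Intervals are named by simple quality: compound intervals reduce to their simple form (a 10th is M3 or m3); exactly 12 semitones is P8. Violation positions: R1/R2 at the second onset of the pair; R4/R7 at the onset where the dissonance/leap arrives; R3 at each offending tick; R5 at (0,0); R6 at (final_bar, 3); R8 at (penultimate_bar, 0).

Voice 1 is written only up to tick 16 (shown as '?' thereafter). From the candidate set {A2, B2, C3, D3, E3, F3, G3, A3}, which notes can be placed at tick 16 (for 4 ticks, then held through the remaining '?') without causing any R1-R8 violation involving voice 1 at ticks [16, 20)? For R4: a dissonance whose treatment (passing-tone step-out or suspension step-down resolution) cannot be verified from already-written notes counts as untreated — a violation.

{A3, C3, F3}

A2: violates R2
B2: violates R4,R7
C3: legal
D3: violates R4
E3: violates R2
F3: legal
G3: violates R4
A3: legal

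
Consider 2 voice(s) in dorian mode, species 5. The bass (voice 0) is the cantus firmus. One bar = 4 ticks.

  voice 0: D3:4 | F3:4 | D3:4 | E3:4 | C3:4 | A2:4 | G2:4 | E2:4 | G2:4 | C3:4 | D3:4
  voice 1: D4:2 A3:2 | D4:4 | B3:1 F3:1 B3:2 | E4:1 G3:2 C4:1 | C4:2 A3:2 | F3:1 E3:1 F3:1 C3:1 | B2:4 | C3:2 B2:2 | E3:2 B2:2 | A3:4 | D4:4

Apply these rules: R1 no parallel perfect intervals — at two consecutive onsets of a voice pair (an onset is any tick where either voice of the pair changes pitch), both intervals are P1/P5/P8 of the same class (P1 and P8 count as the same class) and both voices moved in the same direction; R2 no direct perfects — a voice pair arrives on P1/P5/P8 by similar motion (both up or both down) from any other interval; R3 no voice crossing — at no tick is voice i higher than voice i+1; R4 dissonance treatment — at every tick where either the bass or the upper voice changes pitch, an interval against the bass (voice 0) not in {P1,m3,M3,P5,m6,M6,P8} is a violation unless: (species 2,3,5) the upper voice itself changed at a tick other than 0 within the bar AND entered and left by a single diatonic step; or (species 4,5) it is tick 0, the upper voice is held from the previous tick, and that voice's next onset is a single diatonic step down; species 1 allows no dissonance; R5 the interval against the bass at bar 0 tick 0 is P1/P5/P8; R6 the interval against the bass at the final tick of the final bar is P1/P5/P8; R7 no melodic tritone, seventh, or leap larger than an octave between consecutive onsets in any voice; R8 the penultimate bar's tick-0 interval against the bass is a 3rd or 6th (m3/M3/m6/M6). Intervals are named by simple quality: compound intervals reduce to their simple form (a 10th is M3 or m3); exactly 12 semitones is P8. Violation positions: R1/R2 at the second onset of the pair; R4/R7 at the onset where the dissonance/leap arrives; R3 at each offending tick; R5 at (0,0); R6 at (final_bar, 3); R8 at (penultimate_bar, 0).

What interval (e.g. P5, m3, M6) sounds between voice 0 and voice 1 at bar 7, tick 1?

voice 0=E2 voice 1=C3 -> m6

m6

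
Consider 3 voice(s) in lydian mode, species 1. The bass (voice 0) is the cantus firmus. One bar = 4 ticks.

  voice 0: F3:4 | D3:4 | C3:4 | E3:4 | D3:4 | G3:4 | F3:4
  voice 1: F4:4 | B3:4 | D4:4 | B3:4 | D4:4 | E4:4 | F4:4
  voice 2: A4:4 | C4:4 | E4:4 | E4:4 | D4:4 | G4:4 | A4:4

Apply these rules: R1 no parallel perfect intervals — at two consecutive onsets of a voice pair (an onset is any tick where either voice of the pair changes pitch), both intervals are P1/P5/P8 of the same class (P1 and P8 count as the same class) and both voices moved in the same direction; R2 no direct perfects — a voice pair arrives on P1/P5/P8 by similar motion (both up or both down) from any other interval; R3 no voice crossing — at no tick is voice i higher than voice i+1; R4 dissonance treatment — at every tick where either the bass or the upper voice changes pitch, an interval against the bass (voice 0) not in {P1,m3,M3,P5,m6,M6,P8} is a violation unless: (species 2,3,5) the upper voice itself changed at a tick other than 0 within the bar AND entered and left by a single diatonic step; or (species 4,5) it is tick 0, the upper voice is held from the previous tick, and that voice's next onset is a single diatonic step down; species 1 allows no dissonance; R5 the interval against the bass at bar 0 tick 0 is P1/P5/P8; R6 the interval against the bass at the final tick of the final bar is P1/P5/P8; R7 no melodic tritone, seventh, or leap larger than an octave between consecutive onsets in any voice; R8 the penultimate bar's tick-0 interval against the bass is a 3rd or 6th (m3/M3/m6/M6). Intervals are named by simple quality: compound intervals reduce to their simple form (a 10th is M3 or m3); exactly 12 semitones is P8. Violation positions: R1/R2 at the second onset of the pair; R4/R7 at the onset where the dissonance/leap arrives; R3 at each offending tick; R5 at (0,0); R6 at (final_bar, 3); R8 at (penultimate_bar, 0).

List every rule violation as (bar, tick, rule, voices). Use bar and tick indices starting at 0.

bar 0: v0=F3 v1=F4 v2=A4 downbeat M3
bar 1: v0=D3 v1=B3 v2=C4 downbeat m7
bar 2: v0=C3 v1=D4 v2=E4 downbeat M3
bar 3: v0=E3 v1=B3 v2=E4 downbeat P8
bar 4: v0=D3 v1=D4 v2=D4 downbeat P8
bar 5: v0=G3 v1=E4 v2=G4 downbeat P8
bar 6: v0=F3 v1=F4 v2=A4 downbeat M3
  -> R5 @ bar 0 tick 0 v(0, 2): opens on M3
  -> R4 @ bar 1 tick 0 v(0, 2): D3/C4 m7 untreated
  -> R7 @ bar 1 tick 0 v(1,): F4->B3 leap 6st
  -> R4 @ bar 2 tick 0 v(0, 1): C3/D4 M2 untreated
  -> R1 @ bar 4 tick 0 v(0, 2): E3/E4 P8 -> D3/D4 P8 similar
  -> R1 @ bar 5 tick 0 v(0, 2): D3/D4 P8 -> G3/G4 P8 similar
  -> R8 @ bar 5 tick 0 v(0, 2): penult P8 not 3rd/6th
  -> R6 @ bar 6 tick 3 v(0, 2): closes on M3

(0, 0, R5, (0, 2))
(1, 0, R4, (0, 2))
(1, 0, R7, (1,))
(2, 0, R4, (0, 1))
(4, 0, R1, (0, 2))
(5, 0, R1, (0, 2))
(5, 0, R8, (0, 2))
(6, 3, R6, (0, 2))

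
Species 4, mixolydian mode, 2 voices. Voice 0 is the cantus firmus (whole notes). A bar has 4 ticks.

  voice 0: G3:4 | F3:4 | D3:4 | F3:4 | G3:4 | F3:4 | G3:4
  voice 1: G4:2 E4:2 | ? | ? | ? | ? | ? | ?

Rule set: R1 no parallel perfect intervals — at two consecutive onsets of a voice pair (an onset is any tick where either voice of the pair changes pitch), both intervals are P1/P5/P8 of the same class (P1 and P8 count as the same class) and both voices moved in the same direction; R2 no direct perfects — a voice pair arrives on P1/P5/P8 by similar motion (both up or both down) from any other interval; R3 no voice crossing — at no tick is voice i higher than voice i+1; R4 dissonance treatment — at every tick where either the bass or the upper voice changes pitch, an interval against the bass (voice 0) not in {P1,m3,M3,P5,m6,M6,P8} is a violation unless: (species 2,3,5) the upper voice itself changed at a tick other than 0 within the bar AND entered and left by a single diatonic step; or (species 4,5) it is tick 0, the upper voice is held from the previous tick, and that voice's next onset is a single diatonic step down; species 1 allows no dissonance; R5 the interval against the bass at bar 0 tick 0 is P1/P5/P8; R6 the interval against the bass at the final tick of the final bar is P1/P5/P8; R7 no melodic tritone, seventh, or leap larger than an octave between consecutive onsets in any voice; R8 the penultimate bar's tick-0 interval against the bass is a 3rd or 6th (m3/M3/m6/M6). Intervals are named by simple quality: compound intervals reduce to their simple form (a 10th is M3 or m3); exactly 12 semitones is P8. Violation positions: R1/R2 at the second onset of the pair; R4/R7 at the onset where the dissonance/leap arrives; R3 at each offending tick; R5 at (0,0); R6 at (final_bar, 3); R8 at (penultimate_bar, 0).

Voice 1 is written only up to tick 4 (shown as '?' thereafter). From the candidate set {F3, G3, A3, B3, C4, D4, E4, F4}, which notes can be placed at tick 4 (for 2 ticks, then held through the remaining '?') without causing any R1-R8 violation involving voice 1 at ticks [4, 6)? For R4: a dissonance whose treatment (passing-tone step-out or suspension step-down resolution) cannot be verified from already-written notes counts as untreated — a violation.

{A3, D4, F4}

F3: violates R2,R7
G3: violates R4
A3: legal
B3: violates R4
C4: violates R2
D4: legal
E4: violates R4
F4: legal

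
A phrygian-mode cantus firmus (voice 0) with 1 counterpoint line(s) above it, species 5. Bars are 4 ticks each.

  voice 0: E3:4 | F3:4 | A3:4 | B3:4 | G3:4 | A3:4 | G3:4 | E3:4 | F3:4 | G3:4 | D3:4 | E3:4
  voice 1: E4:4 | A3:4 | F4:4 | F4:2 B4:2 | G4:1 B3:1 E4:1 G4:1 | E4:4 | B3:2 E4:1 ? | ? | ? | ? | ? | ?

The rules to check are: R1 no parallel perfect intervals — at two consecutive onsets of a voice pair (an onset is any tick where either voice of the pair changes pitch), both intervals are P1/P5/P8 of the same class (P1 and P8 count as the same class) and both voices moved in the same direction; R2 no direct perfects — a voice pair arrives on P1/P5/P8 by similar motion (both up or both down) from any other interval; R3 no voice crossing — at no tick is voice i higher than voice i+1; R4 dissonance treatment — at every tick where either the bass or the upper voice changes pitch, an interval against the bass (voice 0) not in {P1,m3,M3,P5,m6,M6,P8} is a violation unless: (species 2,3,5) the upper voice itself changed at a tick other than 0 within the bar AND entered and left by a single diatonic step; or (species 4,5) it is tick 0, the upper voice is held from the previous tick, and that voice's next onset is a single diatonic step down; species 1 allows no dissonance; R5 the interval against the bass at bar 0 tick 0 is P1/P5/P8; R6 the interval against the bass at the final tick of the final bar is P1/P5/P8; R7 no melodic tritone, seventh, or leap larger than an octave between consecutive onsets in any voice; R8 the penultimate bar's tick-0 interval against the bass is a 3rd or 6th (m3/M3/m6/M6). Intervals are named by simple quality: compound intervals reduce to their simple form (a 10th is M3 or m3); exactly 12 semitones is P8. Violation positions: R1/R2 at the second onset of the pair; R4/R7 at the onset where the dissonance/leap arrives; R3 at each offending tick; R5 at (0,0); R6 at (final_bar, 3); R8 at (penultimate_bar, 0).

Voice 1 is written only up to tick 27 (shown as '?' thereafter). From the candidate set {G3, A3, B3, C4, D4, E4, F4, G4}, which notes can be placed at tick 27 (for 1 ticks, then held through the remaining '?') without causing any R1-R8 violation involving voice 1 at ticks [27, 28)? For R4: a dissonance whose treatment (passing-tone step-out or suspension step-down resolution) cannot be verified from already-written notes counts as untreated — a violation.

{B3, D4, E4, G3, G4}

G3: legal
A3: violates R4
B3: legal
C4: violates R4
D4: legal
E4: legal
F4: violates R4
G4: legal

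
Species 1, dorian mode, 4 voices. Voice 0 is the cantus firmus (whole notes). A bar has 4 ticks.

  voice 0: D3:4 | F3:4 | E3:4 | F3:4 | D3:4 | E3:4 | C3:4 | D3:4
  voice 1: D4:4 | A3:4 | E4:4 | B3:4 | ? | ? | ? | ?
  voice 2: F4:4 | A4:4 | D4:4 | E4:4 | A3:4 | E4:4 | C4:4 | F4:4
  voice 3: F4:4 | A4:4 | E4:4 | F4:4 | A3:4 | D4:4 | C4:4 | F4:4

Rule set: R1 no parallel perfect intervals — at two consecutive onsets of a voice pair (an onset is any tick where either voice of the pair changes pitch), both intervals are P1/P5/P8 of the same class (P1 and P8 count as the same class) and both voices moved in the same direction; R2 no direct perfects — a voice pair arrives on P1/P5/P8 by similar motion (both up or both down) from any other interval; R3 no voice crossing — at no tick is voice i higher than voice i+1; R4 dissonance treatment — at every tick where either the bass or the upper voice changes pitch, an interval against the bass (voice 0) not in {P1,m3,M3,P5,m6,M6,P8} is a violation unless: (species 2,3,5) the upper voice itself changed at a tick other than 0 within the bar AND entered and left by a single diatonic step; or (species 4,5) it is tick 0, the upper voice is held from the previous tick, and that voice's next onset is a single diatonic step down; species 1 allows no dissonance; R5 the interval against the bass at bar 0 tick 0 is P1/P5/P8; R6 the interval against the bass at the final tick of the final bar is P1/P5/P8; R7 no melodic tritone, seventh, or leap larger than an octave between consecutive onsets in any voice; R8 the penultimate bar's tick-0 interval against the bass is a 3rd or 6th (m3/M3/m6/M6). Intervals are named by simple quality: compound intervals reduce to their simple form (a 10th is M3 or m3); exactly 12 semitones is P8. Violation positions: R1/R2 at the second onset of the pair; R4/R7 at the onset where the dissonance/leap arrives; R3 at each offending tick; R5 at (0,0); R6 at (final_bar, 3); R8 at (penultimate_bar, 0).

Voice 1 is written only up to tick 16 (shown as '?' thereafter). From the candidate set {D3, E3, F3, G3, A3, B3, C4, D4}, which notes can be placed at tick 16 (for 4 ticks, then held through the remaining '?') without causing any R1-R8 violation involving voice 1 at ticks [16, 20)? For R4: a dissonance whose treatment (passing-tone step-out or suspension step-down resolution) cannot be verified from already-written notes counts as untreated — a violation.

D3: violates R2
E3: violates R4
F3: violates R7
G3: violates R4
A3: violates R2
B3: violates R3
C4: violates R3,R4
D4: violates R3

{}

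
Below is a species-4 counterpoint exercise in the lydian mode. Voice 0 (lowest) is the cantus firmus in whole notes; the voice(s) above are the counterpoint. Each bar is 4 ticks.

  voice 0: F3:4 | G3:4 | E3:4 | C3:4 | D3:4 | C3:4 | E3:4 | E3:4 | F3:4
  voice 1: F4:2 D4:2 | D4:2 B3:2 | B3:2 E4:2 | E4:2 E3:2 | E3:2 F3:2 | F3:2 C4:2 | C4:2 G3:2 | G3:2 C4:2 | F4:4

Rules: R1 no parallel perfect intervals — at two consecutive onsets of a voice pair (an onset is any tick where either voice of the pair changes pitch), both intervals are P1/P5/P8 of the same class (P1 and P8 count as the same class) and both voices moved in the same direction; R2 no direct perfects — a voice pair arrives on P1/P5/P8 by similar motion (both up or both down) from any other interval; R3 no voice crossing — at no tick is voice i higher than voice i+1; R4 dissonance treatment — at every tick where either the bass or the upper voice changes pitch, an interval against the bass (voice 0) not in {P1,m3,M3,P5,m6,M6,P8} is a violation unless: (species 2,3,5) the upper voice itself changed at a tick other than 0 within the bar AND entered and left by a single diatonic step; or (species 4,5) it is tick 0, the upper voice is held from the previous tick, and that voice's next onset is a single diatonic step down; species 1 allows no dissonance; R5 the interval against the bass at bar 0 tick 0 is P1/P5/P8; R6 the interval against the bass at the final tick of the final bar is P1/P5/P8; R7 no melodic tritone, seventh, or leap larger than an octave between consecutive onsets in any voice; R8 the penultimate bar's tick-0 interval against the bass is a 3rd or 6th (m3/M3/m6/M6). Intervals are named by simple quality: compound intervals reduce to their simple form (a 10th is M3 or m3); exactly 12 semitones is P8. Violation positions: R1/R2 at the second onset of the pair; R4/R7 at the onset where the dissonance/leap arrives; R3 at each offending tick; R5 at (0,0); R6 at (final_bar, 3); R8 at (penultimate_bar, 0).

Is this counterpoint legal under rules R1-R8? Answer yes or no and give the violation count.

No (3 violations)

bar 0: v0=F3 v1=F4 (P8)
bar 1: v0=G3 v1=D4 (P5)
bar 2: v0=E3 v1=B3 (P5)
bar 3: v0=C3 v1=E4 (M3)
bar 4: v0=D3 v1=E3 (M2)
bar 5: v0=C3 v1=F3 (P4)
bar 6: v0=E3 v1=C4 (m6)
bar 7: v0=E3 v1=G3 (m3)
bar 8: v0=F3 v1=F4 (P8)
  R4 @ bar4.0: D3/E3 M2 untreated
  R4 @ bar5.0: C3/F3 P4 untreated
  R2 @ bar8.0: E3/C4 m6 -> F3/F4 P8 similar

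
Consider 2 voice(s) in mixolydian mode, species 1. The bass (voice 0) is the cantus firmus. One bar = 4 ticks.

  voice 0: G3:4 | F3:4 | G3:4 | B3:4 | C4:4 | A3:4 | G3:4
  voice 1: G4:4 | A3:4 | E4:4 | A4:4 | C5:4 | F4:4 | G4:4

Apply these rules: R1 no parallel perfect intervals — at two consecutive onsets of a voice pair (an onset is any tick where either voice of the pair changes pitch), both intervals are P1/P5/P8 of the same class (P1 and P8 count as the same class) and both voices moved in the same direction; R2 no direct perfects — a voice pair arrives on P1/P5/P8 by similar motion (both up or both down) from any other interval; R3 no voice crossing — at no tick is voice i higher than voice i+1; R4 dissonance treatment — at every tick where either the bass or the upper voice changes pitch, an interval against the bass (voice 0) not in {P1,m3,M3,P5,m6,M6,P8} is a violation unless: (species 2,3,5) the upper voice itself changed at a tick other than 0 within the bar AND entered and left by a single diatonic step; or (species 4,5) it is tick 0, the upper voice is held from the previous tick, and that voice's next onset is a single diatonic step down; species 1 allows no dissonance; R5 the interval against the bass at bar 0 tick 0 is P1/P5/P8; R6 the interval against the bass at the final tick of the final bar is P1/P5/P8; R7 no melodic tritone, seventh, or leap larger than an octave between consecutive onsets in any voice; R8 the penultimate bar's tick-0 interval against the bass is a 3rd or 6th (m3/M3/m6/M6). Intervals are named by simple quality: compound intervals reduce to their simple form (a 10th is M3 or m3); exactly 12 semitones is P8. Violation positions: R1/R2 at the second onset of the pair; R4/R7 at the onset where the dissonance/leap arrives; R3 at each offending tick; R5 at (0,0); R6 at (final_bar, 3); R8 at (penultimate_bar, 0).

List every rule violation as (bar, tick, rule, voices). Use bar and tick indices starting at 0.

bar 0: v0=G3 v1=G4 downbeat P8
bar 1: v0=F3 v1=A3 downbeat M3
bar 2: v0=G3 v1=E4 downbeat M6
bar 3: v0=B3 v1=A4 downbeat m7
bar 4: v0=C4 v1=C5 downbeat P8
bar 5: v0=A3 v1=F4 downbeat m6
bar 6: v0=G3 v1=G4 downbeat P8
  -> R7 @ bar 1 tick 0 v(1,): G4->A3 leap 10st
  -> R4 @ bar 3 tick 0 v(0, 1): B3/A4 m7 untreated
  -> R2 @ bar 4 tick 0 v(0, 1): B3/A4 m7 -> C4/C5 P8 similar

(1, 0, R7, (1,))
(3, 0, R4, (0, 1))
(4, 0, R2, (0, 1))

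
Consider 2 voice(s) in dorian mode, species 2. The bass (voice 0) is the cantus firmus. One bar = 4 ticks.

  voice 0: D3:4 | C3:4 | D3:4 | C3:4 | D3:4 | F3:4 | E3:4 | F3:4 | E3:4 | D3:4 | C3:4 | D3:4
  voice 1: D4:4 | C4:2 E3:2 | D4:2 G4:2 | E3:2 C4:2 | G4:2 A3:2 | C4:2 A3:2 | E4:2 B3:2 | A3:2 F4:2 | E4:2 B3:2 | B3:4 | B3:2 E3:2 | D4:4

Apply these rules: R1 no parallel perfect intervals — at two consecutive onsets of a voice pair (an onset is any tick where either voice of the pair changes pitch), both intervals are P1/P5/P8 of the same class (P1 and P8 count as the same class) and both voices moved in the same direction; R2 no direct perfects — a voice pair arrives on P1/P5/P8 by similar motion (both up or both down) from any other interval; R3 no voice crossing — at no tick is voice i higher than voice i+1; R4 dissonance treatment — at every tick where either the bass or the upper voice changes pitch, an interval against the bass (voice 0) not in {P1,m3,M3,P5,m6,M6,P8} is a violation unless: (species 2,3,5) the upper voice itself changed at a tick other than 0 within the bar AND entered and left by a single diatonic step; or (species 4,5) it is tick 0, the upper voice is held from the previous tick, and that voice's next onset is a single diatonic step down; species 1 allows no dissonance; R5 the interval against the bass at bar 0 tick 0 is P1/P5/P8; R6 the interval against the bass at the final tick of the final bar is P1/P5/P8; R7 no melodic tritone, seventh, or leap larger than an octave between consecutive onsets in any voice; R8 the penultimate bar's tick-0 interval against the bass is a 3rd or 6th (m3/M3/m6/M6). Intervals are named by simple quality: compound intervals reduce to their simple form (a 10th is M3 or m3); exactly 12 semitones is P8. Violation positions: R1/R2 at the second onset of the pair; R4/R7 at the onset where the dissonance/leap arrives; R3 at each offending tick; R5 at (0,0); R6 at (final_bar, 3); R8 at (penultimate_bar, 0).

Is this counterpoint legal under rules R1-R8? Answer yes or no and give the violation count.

bar 0: v0=D3 v1=D4 (P8)
bar 1: v0=C3 v1=C4 (P8)
bar 2: v0=D3 v1=D4 (P8)
bar 3: v0=C3 v1=E3 (M3)
bar 4: v0=D3 v1=G4 (P4)
bar 5: v0=F3 v1=C4 (P5)
bar 6: v0=E3 v1=E4 (P8)
bar 7: v0=F3 v1=A3 (M3)
bar 8: v0=E3 v1=E4 (P8)
bar 9: v0=D3 v1=B3 (M6)
bar 10: v0=C3 v1=B3 (M7)
bar 11: v0=D3 v1=D4 (P8)
  R1 @ bar1.0: D3/D4 P8 -> C3/C4 P8 similar
  R2 @ bar2.0: C3/E3 M3 -> D3/D4 P8 similar
  R7 @ bar2.0: E3->D4 leap 10st
  R4 @ bar2.2: D3/G4 P4 untreated
  R7 @ bar3.0: G4->E3 leap 15st
  R4 @ bar4.0: D3/G4 P4 untreated
  R7 @ bar4.2: G4->A3 leap 10st
  R1 @ bar5.0: D3/A3 P5 -> F3/C4 P5 similar
  R1 @ bar8.0: F3/F4 P8 -> E3/E4 P8 similar
  R4 @ bar10.0: C3/B3 M7 untreated
  R8 @ bar10.0: penult M7 not 3rd/6th
  R2 @ bar11.0: C3/E3 M3 -> D3/D4 P8 similar
  R7 @ bar11.0: E3->D4 leap 10st

No (13 violations)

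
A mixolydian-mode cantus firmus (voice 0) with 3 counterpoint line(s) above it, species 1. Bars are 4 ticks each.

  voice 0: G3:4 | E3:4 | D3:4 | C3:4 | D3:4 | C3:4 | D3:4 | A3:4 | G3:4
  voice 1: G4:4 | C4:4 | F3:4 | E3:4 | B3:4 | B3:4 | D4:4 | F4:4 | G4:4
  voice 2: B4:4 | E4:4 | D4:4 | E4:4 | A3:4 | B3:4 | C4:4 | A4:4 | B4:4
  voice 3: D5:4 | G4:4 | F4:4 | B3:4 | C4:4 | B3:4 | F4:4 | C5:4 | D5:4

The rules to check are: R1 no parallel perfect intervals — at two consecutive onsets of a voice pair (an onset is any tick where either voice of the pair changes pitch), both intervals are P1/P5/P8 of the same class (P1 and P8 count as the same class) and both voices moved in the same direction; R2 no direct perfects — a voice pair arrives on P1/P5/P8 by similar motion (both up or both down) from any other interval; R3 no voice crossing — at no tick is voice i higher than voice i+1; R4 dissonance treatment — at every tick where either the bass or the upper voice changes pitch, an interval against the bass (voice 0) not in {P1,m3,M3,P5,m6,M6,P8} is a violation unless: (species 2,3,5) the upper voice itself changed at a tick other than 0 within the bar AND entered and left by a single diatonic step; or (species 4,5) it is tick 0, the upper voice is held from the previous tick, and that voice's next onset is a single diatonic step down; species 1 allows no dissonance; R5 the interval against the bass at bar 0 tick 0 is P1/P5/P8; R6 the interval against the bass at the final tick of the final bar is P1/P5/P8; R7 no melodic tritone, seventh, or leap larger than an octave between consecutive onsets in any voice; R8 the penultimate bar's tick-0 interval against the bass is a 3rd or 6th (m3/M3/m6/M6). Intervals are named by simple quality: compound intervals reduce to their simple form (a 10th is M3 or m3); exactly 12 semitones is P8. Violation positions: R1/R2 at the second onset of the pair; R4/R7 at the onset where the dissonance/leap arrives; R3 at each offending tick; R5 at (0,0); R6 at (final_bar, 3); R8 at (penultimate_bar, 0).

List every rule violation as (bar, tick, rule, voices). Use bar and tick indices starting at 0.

(0, 0, R5, (0, 2))
(1, 0, R1, (1, 3))
(1, 0, R2, (0, 2))
(2, 0, R1, (0, 2))
(2, 0, R2, (1, 3))
(3, 0, R2, (1, 3))
(3, 0, R3, (2, 3))
(3, 0, R4, (0, 3))
(3, 0, R7, (3,))
(3, 1, R3, (2, 3))
(3, 2, R3, (2, 3))
(3, 3, R3, (2, 3))
(4, 0, R3, (1, 2))
(4, 0, R4, (0, 3))
(4, 1, R3, (1, 2))
(4, 2, R3, (1, 2))
(4, 3, R3, (1, 2))
(5, 0, R4, (0, 1))
(5, 0, R4, (0, 2))
(5, 0, R4, (0, 3))
(6, 0, R2, (0, 1))
(6, 0, R3, (1, 2))
(6, 0, R4, (0, 2))
(6, 0, R7, (3,))
(6, 1, R3, (1, 2))
(6, 2, R3, (1, 2))
(6, 3, R3, (1, 2))
(7, 0, R2, (0, 2))
(7, 0, R2, (1, 3))
(7, 0, R8, (0, 2))
(8, 0, R1, (1, 3))
(8, 3, R6, (0, 2))

bar 0: v0=G3 v1=G4 v2=B4 v3=D5 downbeat P5
bar 1: v0=E3 v1=C4 v2=E4 v3=G4 downbeat m3
bar 2: v0=D3 v1=F3 v2=D4 v3=F4 downbeat m3
bar 3: v0=C3 v1=E3 v2=E4 v3=B3 downbeat M7
bar 4: v0=D3 v1=B3 v2=A3 v3=C4 downbeat m7
bar 5: v0=C3 v1=B3 v2=B3 v3=B3 downbeat M7
bar 6: v0=D3 v1=D4 v2=C4 v3=F4 downbeat m3
bar 7: v0=A3 v1=F4 v2=A4 v3=C5 downbeat m3
bar 8: v0=G3 v1=G4 v2=B4 v3=D5 downbeat P5
  -> R5 @ bar 0 tick 0 v(0, 2): opens on M3
  -> R1 @ bar 1 tick 0 v(1, 3): G4/D5 P5 -> C4/G4 P5 similar
  -> R2 @ bar 1 tick 0 v(0, 2): G3/B4 M3 -> E3/E4 P8 similar
  -> R1 @ bar 2 tick 0 v(0, 2): E3/E4 P8 -> D3/D4 P8 similar
  -> R2 @ bar 2 tick 0 v(1, 3): C4/G4 P5 -> F3/F4 P8 similar
  -> R2 @ bar 3 tick 0 v(1, 3): F3/F4 P8 -> E3/B3 P5 similar
  -> R3 @ bar 3 tick 0 v(2, 3): E4 above B3
  -> R4 @ bar 3 tick 0 v(0, 3): C3/B3 M7 untreated
  -> R7 @ bar 3 tick 0 v(3,): F4->B3 leap 6st
  -> R3 @ bar 3 tick 1 v(2, 3): E4 above B3
  -> R3 @ bar 3 tick 2 v(2, 3): E4 above B3
  -> R3 @ bar 3 tick 3 v(2, 3): E4 above B3
  -> R3 @ bar 4 tick 0 v(1, 2): B3 above A3
  -> R4 @ bar 4 tick 0 v(0, 3): D3/C4 m7 untreated
  -> R3 @ bar 4 tick 1 v(1, 2): B3 above A3
  -> R3 @ bar 4 tick 2 v(1, 2): B3 above A3
  -> R3 @ bar 4 tick 3 v(1, 2): B3 above A3
  -> R4 @ bar 5 tick 0 v(0, 1): C3/B3 M7 untreated
  -> R4 @ bar 5 tick 0 v(0, 2): C3/B3 M7 untreated
  -> R4 @ bar 5 tick 0 v(0, 3): C3/B3 M7 untreated
  -> R2 @ bar 6 tick 0 v(0, 1): C3/B3 M7 -> D3/D4 P8 similar
  -> R3 @ bar 6 tick 0 v(1, 2): D4 above C4
  -> R4 @ bar 6 tick 0 v(0, 2): D3/C4 m7 untreated
  -> R7 @ bar 6 tick 0 v(3,): B3->F4 leap 6st
  -> R3 @ bar 6 tick 1 v(1, 2): D4 above C4
  -> R3 @ bar 6 tick 2 v(1, 2): D4 above C4
  -> R3 @ bar 6 tick 3 v(1, 2): D4 above C4
  -> R2 @ bar 7 tick 0 v(0, 2): D3/C4 m7 -> A3/A4 P8 similar
  -> R2 @ bar 7 tick 0 v(1, 3): D4/F4 m3 -> F4/C5 P5 similar
  -> R8 @ bar 7 tick 0 v(0, 2): penult P8 not 3rd/6th
  -> R1 @ bar 8 tick 0 v(1, 3): F4/C5 P5 -> G4/D5 P5 similar
  -> R6 @ bar 8 tick 3 v(0, 2): closes on M3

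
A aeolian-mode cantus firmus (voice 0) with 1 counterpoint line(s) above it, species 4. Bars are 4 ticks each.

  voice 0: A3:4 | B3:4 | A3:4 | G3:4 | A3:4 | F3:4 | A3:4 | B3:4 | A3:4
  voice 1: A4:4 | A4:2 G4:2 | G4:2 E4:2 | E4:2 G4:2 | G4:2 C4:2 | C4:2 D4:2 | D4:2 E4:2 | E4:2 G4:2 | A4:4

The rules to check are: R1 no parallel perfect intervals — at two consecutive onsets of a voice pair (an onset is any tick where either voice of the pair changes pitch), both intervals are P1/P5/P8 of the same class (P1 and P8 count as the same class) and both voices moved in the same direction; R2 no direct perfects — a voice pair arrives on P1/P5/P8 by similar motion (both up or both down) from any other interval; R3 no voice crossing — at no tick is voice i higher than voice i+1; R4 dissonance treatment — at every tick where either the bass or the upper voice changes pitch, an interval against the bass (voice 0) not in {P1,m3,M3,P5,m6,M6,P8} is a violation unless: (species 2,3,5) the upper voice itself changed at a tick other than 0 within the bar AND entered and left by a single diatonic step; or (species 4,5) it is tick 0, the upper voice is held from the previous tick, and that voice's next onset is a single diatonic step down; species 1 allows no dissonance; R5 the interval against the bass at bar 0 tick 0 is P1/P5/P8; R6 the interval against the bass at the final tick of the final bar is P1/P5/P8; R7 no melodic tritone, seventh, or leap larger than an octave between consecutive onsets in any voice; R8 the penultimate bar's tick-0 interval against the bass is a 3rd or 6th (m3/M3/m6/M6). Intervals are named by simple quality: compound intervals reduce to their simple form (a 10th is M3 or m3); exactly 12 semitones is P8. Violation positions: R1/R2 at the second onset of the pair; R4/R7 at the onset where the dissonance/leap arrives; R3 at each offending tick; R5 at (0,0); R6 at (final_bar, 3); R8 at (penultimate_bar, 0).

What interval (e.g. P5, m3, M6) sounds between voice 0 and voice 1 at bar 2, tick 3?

voice 0=A3 voice 1=E4 -> P5

P5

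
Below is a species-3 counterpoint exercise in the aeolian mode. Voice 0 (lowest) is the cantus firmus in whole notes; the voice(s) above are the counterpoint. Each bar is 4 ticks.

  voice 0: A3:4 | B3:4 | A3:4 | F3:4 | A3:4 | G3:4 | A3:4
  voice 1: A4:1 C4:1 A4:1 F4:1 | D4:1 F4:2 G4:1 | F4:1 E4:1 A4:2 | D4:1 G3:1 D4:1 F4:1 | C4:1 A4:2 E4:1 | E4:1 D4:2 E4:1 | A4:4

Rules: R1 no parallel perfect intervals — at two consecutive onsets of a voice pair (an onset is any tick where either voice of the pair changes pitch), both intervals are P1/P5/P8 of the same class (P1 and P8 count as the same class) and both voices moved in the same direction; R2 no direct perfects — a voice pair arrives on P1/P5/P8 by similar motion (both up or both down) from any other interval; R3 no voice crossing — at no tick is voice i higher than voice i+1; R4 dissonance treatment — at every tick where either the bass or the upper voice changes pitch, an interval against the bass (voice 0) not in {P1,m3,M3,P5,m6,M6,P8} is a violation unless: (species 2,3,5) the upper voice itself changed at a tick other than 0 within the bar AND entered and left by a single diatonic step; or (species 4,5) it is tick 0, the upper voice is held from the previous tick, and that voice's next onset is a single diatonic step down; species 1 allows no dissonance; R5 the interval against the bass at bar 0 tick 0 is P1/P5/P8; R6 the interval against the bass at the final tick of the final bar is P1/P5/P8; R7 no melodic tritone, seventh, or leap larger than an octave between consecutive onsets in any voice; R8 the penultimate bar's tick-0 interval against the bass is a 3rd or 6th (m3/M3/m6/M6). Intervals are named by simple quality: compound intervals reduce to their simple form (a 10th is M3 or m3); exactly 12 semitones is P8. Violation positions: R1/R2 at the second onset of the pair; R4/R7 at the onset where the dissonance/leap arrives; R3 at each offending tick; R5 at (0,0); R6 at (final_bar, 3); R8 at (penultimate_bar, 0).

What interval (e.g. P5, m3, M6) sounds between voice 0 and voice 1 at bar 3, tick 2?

voice 0=F3 voice 1=D4 -> M6

M6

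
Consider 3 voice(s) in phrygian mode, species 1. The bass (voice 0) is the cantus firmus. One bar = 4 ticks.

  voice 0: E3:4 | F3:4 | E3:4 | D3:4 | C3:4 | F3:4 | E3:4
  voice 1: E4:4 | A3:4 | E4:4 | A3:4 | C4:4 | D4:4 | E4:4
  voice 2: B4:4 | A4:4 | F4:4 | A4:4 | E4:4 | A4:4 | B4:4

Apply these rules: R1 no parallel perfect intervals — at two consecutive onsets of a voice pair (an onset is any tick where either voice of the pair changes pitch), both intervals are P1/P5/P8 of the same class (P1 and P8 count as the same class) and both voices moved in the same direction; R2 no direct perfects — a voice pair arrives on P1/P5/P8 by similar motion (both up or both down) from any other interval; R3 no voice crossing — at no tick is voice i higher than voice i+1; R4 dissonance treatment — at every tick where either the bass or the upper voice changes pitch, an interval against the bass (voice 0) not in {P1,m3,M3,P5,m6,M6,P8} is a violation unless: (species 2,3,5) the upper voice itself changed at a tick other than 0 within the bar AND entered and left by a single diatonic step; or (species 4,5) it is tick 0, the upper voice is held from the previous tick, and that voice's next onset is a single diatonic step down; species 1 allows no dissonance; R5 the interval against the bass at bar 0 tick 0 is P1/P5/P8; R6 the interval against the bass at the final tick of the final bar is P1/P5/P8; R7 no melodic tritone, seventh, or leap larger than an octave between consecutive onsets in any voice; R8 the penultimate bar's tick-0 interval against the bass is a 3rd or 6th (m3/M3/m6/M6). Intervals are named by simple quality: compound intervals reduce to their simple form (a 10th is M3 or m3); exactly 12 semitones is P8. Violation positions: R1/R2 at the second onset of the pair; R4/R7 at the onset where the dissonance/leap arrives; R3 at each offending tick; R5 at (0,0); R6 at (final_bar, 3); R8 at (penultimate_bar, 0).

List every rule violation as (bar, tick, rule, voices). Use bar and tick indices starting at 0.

bar 0: v0=E3 v1=E4 v2=B4 downbeat P5
bar 1: v0=F3 v1=A3 v2=A4 downbeat M3
bar 2: v0=E3 v1=E4 v2=F4 downbeat m2
bar 3: v0=D3 v1=A3 v2=A4 downbeat P5
bar 4: v0=C3 v1=C4 v2=E4 downbeat M3
bar 5: v0=F3 v1=D4 v2=A4 downbeat M3
bar 6: v0=E3 v1=E4 v2=B4 downbeat P5
  -> R2 @ bar 1 tick 0 v(1, 2): E4/B4 P5 -> A3/A4 P8 similar
  -> R4 @ bar 2 tick 0 v(0, 2): E3/F4 m2 untreated
  -> R2 @ bar 3 tick 0 v(0, 1): E3/E4 P8 -> D3/A3 P5 similar
  -> R2 @ bar 5 tick 0 v(1, 2): C4/E4 M3 -> D4/A4 P5 similar
  -> R1 @ bar 6 tick 0 v(1, 2): D4/A4 P5 -> E4/B4 P5 similar

(1, 0, R2, (1, 2))
(2, 0, R4, (0, 2))
(3, 0, R2, (0, 1))
(5, 0, R2, (1, 2))
(6, 0, R1, (1, 2))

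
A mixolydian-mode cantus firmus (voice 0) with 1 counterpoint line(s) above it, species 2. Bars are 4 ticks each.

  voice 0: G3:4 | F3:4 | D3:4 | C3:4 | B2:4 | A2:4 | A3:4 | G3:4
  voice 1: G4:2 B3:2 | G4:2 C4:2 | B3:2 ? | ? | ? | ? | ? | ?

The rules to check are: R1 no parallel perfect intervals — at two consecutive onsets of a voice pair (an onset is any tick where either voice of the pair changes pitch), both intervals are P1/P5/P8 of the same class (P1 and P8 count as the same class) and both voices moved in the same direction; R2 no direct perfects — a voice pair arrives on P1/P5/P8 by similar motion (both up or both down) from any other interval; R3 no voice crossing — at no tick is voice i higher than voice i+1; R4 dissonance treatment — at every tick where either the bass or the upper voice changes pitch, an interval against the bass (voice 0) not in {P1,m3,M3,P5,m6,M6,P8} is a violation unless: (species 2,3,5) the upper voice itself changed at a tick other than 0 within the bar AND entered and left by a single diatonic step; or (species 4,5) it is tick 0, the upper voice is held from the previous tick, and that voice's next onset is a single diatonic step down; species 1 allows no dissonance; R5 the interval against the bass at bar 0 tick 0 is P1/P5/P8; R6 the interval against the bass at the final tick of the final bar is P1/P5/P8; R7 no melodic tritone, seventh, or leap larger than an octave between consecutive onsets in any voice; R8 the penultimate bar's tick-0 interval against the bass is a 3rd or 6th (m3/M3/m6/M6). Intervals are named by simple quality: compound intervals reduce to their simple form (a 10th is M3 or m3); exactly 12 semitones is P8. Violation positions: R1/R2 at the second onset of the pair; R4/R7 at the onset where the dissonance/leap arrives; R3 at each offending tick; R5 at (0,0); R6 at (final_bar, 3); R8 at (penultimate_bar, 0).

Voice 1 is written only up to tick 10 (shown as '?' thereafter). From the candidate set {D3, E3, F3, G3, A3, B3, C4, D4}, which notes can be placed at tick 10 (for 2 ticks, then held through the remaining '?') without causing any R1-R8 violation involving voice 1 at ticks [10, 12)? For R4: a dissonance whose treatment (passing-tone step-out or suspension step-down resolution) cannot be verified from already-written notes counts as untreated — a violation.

{A3, B3, D3, D4}

D3: legal
E3: violates R4
F3: violates R7
G3: violates R4
A3: legal
B3: legal
C4: violates R4
D4: legal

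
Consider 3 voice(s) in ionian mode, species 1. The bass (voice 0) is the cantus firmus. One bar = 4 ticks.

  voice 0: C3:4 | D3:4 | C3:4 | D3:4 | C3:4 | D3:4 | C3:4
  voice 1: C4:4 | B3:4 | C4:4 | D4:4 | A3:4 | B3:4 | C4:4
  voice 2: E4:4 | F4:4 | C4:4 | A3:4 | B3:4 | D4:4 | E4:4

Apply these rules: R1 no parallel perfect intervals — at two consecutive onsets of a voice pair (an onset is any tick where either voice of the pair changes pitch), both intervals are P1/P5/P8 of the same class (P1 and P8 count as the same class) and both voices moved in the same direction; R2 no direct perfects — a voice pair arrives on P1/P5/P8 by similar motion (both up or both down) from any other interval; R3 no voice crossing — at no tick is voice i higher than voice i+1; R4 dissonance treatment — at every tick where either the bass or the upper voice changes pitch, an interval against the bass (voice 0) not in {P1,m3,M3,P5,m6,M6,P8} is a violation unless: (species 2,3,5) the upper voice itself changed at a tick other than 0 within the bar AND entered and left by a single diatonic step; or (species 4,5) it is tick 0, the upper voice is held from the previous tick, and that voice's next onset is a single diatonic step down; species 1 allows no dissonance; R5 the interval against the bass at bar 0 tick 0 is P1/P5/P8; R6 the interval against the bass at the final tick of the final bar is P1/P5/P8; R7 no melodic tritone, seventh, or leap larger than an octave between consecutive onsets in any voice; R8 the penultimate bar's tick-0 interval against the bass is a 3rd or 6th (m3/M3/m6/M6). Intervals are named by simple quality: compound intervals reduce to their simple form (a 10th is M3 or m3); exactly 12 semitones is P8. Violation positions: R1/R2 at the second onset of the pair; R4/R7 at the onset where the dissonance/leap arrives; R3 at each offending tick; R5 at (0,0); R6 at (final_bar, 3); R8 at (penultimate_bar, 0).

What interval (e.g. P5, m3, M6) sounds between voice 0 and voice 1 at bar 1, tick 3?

M6

voice 0=D3 voice 1=B3 -> M6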